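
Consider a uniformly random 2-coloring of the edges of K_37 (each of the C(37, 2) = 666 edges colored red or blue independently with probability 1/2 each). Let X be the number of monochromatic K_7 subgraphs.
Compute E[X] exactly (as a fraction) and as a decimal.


Let X = Σ_S X_S over the C(37, 7) = 10295472 subsets S of size 7, where X_S = 1 if the K_7 on S is monochromatic.
For a fixed S, the K_7 on S has C(7, 2) = 21 edges. P[all 21 edges red] = (1/2)^21, and likewise for blue, so P[monochromatic] = 2·(1/2)^21 = 2^{1 − 21} = 1/1048576.
By linearity of expectation: E[X] = C(37, 7) · 2^{1 − 21} = 10295472 · 1/1048576 = 643467/65536.
Numerically: E[X] ≈ 9.8185.

E[X] = C(37,7)·2^(1−C(7,2)) = 643467/65536 ≈ 9.8185.


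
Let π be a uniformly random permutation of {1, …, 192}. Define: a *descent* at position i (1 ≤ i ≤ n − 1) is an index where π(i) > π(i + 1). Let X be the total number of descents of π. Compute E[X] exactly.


Write X = Σ X_I over i = 1, …, 191, with X_I the indicator of one descent.
There are 191 indicators.
For each fixed i, the pair (π(i), π(i+1)) is a uniformly random ordered pair of distinct values from {1, …, 192}; by symmetry P[π(i) > π(i+1)] = 1/2.
By linearity: E[X] = 191 · (1/2) = (192 − 1) · (1/2) = 191/2 ≈ 95.500.

E[X] = 191/2 = 95.500.


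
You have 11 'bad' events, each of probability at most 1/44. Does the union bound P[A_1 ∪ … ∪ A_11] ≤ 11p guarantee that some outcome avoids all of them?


Union bound: P[∪_{i=1}^{11} A_i] ≤ Σ_i P[A_i] ≤ 11·p = 11·(1/44) = 1/4.
Numerically: 1/4 ≈ 0.2500000.
Is 1/4 < 1? YES.
Since P[∪ A_i] ≤ 1/4 < 1, the complement has P[∩ A_i^c] ≥ 1 − 1/4 = 3/4 > 0, so some outcome avoids every A_i.

11·p = 1/4 ≈ 0.2500000; existence CERTIFIED by the union bound.


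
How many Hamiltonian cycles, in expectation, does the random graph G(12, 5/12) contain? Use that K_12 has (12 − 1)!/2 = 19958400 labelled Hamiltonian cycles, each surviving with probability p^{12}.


K_12 has (12 − 1)!/2 = 19958400 labelled Hamiltonian cycles.
For each such Hamiltonian cycle H, let X_H = 1 if all 12 edges of H are present in G. Then P[X_H = 1] = p^{12} = (5/12)^{12} = 244140625/8916100448256.
By linearity: E[X] = Σ_H E[X_H] = 19958400 · p^{12} = 19958400 · 244140625/8916100448256 = 469970703125/859963392.
Numerically: E[X] ≈ 547.

E[X] = 19958400 · (5/12)^{12} = 469970703125/859963392 ≈ 547.


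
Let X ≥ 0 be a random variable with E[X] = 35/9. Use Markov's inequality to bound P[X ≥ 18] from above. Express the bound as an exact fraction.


μ = E[X] = 35/9, a = 18.
Markov: P[X ≥ 18] ≤ μ/a = (35/9)/18 = 35/162.
Numerically: ≈ 0.21605.
(Since a = 18 > μ = 3.88889, the bound 35/162 is < 1 and informative.)

P[X ≥ 18] ≤ 35/162 ≈ 0.21605.


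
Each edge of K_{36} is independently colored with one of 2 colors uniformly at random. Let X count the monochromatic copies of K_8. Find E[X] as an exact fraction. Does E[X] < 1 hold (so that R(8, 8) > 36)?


E[X] = C(36, 8) · 2^{1 − 28} = 30260340 · 2^{−27} = 30260340/134217728.
As a reduced fraction: E[X] = 7565085/33554432 ≈ 0.2254571.
Is E[X] < 1? YES.
Since E[X] < 1, there exists a 2-coloring of K_{36} with no monochromatic K_8; hence R(8, 8) > 36.

E[X] = 7565085/33554432 ≈ 0.2254571; E[X] < 1, so R(8, 8) > 36.


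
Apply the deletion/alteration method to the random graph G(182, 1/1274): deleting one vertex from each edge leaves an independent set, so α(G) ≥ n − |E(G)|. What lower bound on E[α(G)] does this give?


E[|E(G)|] = C(182, 2)·p = 16471 · (1/1274) = 181/14.
E[α(G)] ≥ n − E[|E(G)|] = 182 − 181/14 = 2367/14.
Numerically: ≈ 169.0714.
(This is only a lower bound; the true E[α(G)] may be larger.)

E[α(G)] ≥ 2367/14 ≈ 169.0714.


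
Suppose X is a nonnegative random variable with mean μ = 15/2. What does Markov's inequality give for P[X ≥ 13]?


μ = E[X] = 15/2, a = 13.
Markov: P[X ≥ 13] ≤ μ/a = (15/2)/13 = 15/26.
Numerically: ≈ 0.576923.
(Since a = 13 > μ = 7.500000, the bound 15/26 is < 1 and informative.)

P[X ≥ 13] ≤ 15/26 ≈ 0.576923.


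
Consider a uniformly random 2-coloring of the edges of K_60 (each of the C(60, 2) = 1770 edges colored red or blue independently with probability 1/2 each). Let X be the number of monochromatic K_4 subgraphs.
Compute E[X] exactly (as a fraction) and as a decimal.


Let X = Σ_S X_S over the C(60, 4) = 487635 subsets S of size 4, where X_S = 1 if the K_4 on S is monochromatic.
For a fixed S, the K_4 on S has C(4, 2) = 6 edges. P[all 6 edges red] = (1/2)^6, and likewise for blue, so P[monochromatic] = 2·(1/2)^6 = 2^{1 − 6} = 1/32.
By linearity: E[X] = C(60, 4) · 2^{1 − 6} = 487635 · 1/32 = 487635/32.
Numerically: E[X] ≈ 15238.593750.

E[X] = C(60,4)·2^(1−C(4,2)) = 487635/32 ≈ 15238.593750.


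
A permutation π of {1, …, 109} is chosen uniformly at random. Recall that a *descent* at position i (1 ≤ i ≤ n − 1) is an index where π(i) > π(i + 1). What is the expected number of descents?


Write X = Σ X_I over i = 1, …, 108, with X_I the indicator of one descent.
There are 108 indicators.
For each fixed i, the pair (π(i), π(i+1)) is a uniformly random ordered pair of distinct values from {1, …, 109}; by symmetry P[π(i) > π(i+1)] = 1/2.
By linearity: E[X] = 108 · (1/2) = (109 − 1) · (1/2) = 54 ≈ 54.0000.

E[X] = 54 = 54.0000.


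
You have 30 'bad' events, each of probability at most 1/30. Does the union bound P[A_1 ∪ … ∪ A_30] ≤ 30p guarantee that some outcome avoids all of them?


Union bound: P[∪_{i=1}^{30} A_i] ≤ Σ_i P[A_i] ≤ 30·p = 30·(1/30) = 1.
Numerically: 1 ≈ 1.0000000.
Is 1 < 1? NO.
Since the bound 1 is ≥ 1, the union bound is uninformative here; it does NOT by itself certify existence.

30·p = 1 ≈ 1.0000000; existence NOT certified by the union bound.


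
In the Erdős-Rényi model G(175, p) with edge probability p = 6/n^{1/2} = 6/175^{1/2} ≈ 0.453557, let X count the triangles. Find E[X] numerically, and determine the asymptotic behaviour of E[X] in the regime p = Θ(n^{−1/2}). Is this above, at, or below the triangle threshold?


Number of potential triangles: C(175, 3) = 877975.
Each occurs with probability p³ ≈ (0.453557)³ ≈ 9.33032299e-02.
By linearity: E[X] = C(175, 3)·p³ ≈ 877975 · 9.33032299e-02 ≈ 81917.903279.
Since α = 1/2 < 1, p = c/n^{1/2} ≫ 1/n is above the triangle threshold p ~ 1/n. Asymptotically E[X] ~ (c³/6)·n^{3(1−α)} = (6³/6)·n^{1.5} → ∞; triangles are abundant w.h.p.

E[X] ≈ 81917.903279; in regime p = Θ(1/n^{1/2}) E[X] diverges (above the triangle threshold p ~ 1/n).


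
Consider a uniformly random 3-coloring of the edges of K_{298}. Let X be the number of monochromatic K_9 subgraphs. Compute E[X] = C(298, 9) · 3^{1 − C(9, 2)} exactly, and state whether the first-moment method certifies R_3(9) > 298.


E[X] = C(298, 9) · 3^{1 − 36} = 45207677551849890 · 3^{−35} = 45207677551849890/50031545098999707.
As a reduced fraction: E[X] = 15069225850616630/16677181699666569 ≈ 0.904.
Is E[X] < 1? YES.
Since E[X] < 1, there exists a 3-coloring of K_{298} with no monochromatic K_9; hence R_3(9) > 298.

E[X] = 15069225850616630/16677181699666569 ≈ 0.904; E[X] < 1, so R_3(9) > 298.


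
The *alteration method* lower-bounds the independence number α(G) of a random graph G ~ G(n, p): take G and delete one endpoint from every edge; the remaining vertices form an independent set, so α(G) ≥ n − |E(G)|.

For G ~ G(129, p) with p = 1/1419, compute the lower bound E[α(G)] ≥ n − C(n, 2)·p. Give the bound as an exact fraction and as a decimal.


E[|E(G)|] = C(129, 2)·p = 8256 · (1/1419) = 64/11.
E[α(G)] ≥ n − E[|E(G)|] = 129 − 64/11 = 1355/11.
Numerically: ≈ 123.181818.
(This is only a lower bound; the true E[α(G)] may be larger.)

E[α(G)] ≥ 1355/11 ≈ 123.181818.


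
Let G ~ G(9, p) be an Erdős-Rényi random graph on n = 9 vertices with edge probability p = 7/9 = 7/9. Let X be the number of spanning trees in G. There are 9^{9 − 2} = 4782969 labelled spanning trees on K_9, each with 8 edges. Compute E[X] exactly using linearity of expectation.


K_9 has 9^{9 − 2} = 4782969 labelled spanning trees.
For each such spanning tree H, let X_H = 1 if all 8 edges of H are present in G. Then P[X_H = 1] = p^{8} = (7/9)^{8} = 5764801/43046721.
By linearity: E[X] = Σ_H E[X_H] = 4782969 · p^{8} = 4782969 · 5764801/43046721 = 5764801/9.
Numerically: E[X] ≈ 6.41e+05.

E[X] = 4782969 · (7/9)^{8} = 5764801/9 ≈ 6.41e+05.


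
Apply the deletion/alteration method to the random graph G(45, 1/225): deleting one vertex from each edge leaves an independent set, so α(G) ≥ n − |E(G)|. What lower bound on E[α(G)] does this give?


E[|E(G)|] = C(45, 2)·p = 990 · (1/225) = 22/5.
E[α(G)] ≥ n − E[|E(G)|] = 45 − 22/5 = 203/5.
Numerically: ≈ 40.60000.
(This is only a lower bound; the true E[α(G)] may be larger.)

E[α(G)] ≥ 203/5 ≈ 40.60000.


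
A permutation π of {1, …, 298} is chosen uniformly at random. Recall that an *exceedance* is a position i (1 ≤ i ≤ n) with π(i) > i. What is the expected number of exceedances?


Write X = Σ_{i=1}^{298} X_i, where X_i = 1_{π(i) > i}.
For each fixed i, π(i) is uniform over {1, …, 298} (marginal of a uniform permutation), so P[π(i) > i] = (n − i)/n. Summing: Σ_{i=1}^{298} (n − i)/n = (0 + 1 + … + 297)/298 = 298(298 − 1)/(2·298) = (298 − 1)/2.
Hence E[X] = Σ_{i=1}^{298} (298 − i)/298 = 297/2 ≈ 148.500.

E[X] = 297/2 = 148.500.


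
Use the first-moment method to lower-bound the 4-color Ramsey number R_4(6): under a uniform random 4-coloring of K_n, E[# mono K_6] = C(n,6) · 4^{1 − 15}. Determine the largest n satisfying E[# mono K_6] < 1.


We need C(n, 6) · 4^{1 − 15} < 1, i.e. C(n, 6) < 4^{15 − 1} = 268435456.
Check values of n near the boundary:
  n = 72: C(72, 6) = 156238908; 156238908 < 268435456? YES
  n = 73: C(73, 6) = 170230452; 170230452 < 268435456? YES
  n = 74: C(74, 6) = 185250786; 185250786 < 268435456? YES
  n = 75: C(75, 6) = 201359550; 201359550 < 268435456? YES
  n = 76: C(76, 6) = 218618940; 218618940 < 268435456? YES
  n = 77: C(77, 6) = 237093780; 237093780 < 268435456? YES
  n = 78: C(78, 6) = 256851595; 256851595 < 268435456? YES
  n = 79: C(79, 6) = 277962685; 277962685 < 268435456? NO
  n = 80: C(80, 6) = 300500200; 300500200 < 268435456? NO
  n = 81: C(81, 6) = 324540216; 324540216 < 268435456? NO
The largest n with C(n, 6) < 268435456 is n = 78 (where E[X] = 256851595/268435456 ≈ 0.95685). Hence R_4(6) > 78, i.e. R_4(6) ≥ 79.

Largest n = 78; hence R_4(6) > 78.


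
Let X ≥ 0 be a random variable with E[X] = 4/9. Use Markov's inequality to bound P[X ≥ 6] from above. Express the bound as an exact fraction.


μ = E[X] = 4/9, a = 6.
Markov: P[X ≥ 6] ≤ μ/a = (4/9)/6 = 2/27.
Numerically: ≈ 0.074074.
(Since a = 6 > μ = 0.444444, the bound 2/27 is < 1 and informative.)

P[X ≥ 6] ≤ 2/27 ≈ 0.074074.


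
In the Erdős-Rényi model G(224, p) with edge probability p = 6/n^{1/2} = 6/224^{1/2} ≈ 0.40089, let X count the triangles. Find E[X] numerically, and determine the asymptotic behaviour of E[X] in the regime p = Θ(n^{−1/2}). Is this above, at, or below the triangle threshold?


Number of potential triangles: C(224, 3) = 1848224.
Each occurs with probability p³ ≈ (0.40089)³ ≈ 6.4429049e-02.
By linearity: E[X] = C(224, 3)·p³ ≈ 1848224 · 6.4429049e-02 ≈ 119079.31538.
Since α = 1/2 < 1, p = c/n^{1/2} ≫ 1/n is above the triangle threshold p ~ 1/n. Asymptotically E[X] ~ (c³/6)·n^{3(1−α)} = (6³/6)·n^{1.5} → ∞; triangles are abundant w.h.p.

E[X] ≈ 119079.31538; in regime p = Θ(1/n^{1/2}) E[X] diverges (above the triangle threshold p ~ 1/n).


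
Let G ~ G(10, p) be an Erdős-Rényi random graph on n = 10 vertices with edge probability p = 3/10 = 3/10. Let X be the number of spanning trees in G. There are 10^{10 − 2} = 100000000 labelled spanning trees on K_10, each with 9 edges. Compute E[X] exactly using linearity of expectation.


K_10 has 10^{10 − 2} = 100000000 labelled spanning trees.
For each such spanning tree H, let X_H = 1 if all 9 edges of H are present in G. Then P[X_H = 1] = p^{9} = (3/10)^{9} = 19683/1000000000.
By linearity: E[X] = Σ_H E[X_H] = 100000000 · p^{9} = 100000000 · 19683/1000000000 = 19683/10.
Numerically: E[X] ≈ 1968.3.

E[X] = 100000000 · (3/10)^{9} = 19683/10 ≈ 1968.3.


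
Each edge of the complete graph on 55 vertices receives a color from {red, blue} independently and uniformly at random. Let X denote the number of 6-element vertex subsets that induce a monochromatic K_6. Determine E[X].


Let X = Σ_S X_S over the C(55, 6) = 28989675 subsets S of size 6, where X_S = 1 if the K_6 on S is monochromatic.
For a fixed S, the K_6 on S has C(6, 2) = 15 edges. P[all 15 edges red] = (1/2)^15, and likewise for blue, so P[monochromatic] = 2·(1/2)^15 = 2^{1 − 15} = 1/16384.
By linearity of expectation: E[X] = C(55, 6) · 2^{1 − 15} = 28989675 · 1/16384 = 28989675/16384.
Numerically: E[X] ≈ 1769.389343.

E[X] = C(55,6)·2^(1−C(6,2)) = 28989675/16384 ≈ 1769.389343.


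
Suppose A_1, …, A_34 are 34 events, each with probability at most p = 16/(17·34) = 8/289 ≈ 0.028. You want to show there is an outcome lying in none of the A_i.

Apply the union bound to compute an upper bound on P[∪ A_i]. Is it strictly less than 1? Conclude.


Union bound: P[∪_{i=1}^{34} A_i] ≤ Σ_i P[A_i] ≤ 34·p = 34·(8/289) = 16/17.
Numerically: 16/17 ≈ 0.941.
Is 16/17 < 1? YES.
Since P[∪ A_i] ≤ 16/17 < 1, the complement has P[∩ A_i^c] ≥ 1 − 16/17 = 1/17 > 0, so some outcome avoids every A_i.

34·p = 16/17 ≈ 0.941; existence CERTIFIED by the union bound.


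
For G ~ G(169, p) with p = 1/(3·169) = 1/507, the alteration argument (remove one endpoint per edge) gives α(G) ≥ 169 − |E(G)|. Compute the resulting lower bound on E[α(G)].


E[|E(G)|] = C(169, 2)·p = 14196 · (1/507) = 28.
E[α(G)] ≥ n − E[|E(G)|] = 169 − 28 = 141.
Numerically: ≈ 141.0000.
(This is only a lower bound; the true E[α(G)] may be larger.)

E[α(G)] ≥ 141 ≈ 141.0000.


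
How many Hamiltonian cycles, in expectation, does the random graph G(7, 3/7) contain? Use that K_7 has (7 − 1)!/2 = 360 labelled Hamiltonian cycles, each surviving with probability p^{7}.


K_7 has (7 − 1)!/2 = 360 labelled Hamiltonian cycles.
For each such Hamiltonian cycle H, let X_H = 1 if all 7 edges of H are present in G. Then P[X_H = 1] = p^{7} = (3/7)^{7} = 2187/823543.
Summing the indicators: E[X] = Σ_H E[X_H] = 360 · p^{7} = 360 · 2187/823543 = 787320/823543.
Numerically: E[X] ≈ 0.956016.

E[X] = 360 · (3/7)^{7} = 787320/823543 ≈ 0.956016.


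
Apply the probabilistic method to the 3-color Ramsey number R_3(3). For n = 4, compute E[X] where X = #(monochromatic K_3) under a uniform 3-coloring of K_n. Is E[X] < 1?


E[X] = C(4, 3) · 3^{1 − 3} = 4 · 3^{−2} = 4/9.
As a reduced fraction: E[X] = 4/9 ≈ 0.44444.
Is E[X] < 1? YES.
Since E[X] < 1, there exists a 3-coloring of K_{4} with no monochromatic K_3; hence R_3(3) > 4.

E[X] = 4/9 ≈ 0.44444; E[X] < 1, so R_3(3) > 4.


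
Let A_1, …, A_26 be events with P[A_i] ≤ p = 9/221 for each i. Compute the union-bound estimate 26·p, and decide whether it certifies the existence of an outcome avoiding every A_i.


Union bound: P[∪_{i=1}^{26} A_i] ≤ Σ_i P[A_i] ≤ 26·p = 26·(9/221) = 18/17.
Numerically: 18/17 ≈ 1.059.
Is 18/17 < 1? NO.
Since the bound 18/17 is ≥ 1, the union bound is uninformative here; it does NOT by itself certify existence.

26·p = 18/17 ≈ 1.059; existence NOT certified by the union bound.


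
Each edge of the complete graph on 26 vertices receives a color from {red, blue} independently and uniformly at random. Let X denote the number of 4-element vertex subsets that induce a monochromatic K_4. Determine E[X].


Let X = Σ_S X_S over the C(26, 4) = 14950 subsets S of size 4, where X_S = 1 if the K_4 on S is monochromatic.
For a fixed S, the K_4 on S has C(4, 2) = 6 edges. P[all 6 edges red] = (1/2)^6, and likewise for blue, so P[monochromatic] = 2·(1/2)^6 = 2^{1 − 6} = 1/32.
By linearity of expectation: E[X] = C(26, 4) · 2^{1 − 6} = 14950 · 1/32 = 7475/16.
Numerically: E[X] ≈ 467.18750.

E[X] = C(26,4)·2^(1−C(4,2)) = 7475/16 ≈ 467.18750.


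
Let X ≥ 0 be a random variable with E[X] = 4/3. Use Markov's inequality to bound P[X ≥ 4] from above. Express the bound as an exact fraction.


μ = E[X] = 4/3, a = 4.
Markov: P[X ≥ 4] ≤ μ/a = (4/3)/4 = 1/3.
Numerically: ≈ 0.33333.
(Since a = 4 > μ = 1.33333, the bound 1/3 is < 1 and informative.)

P[X ≥ 4] ≤ 1/3 ≈ 0.33333.


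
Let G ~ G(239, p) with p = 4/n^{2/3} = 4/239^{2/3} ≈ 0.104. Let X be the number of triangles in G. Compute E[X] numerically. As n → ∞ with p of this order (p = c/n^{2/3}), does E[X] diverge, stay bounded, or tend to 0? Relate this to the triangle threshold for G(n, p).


Number of potential triangles: C(239, 3) = 2246839.
Each occurs with probability p³ ≈ (0.104)³ ≈ 1.12043e-03.
By linearity: E[X] = C(239, 3)·p³ ≈ 2246839 · 1.12043e-03 ≈ 2517.423.
Since α = 2/3 < 1, p = c/n^{2/3} ≫ 1/n is above the triangle threshold p ~ 1/n. Asymptotically E[X] ~ (c³/6)·n^{3(1−α)} = (4³/6)·n^{1} → ∞; triangles are abundant w.h.p.

E[X] ≈ 2517.423; in regime p = Θ(1/n^{2/3}) E[X] diverges (above the triangle threshold p ~ 1/n).


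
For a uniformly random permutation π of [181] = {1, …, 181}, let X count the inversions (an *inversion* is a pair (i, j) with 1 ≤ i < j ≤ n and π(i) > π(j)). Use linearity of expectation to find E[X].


Write X = Σ X_I over the C(181, 2) = 16290 pairs i < j, with X_I the indicator of one inversion.
There are 16290 indicators.
For each fixed pair i < j, the values π(i) and π(j) are two distinct elements of {1, …, 181} in uniformly random order; by symmetry P[π(i) > π(j)] = 1/2.
By linearity: E[X] = 16290 · (1/2) = C(181, 2) · (1/2) = 16290/2 = 8145 ≈ 8145.00000.

E[X] = 8145 = 8145.00000.


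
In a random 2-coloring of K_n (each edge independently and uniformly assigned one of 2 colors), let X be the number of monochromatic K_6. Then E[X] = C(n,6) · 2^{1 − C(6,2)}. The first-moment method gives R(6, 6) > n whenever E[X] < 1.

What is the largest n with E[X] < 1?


We need C(n, 6) · 2^{1 − 15} < 1, i.e. C(n, 6) < 2^{15 − 1} = 16384.
Check values of n near the boundary:
  n = 14: C(14, 6) = 3003; 3003 < 16384? YES
  n = 15: C(15, 6) = 5005; 5005 < 16384? YES
  n = 16: C(16, 6) = 8008; 8008 < 16384? YES
  n = 17: C(17, 6) = 12376; 12376 < 16384? YES
  n = 18: C(18, 6) = 18564; 18564 < 16384? NO
The largest n with C(n, 6) < 16384 is n = 17 (where E[X] = 1547/2048 ≈ 0.755371). Hence R(6, 6) > 17, i.e. R(6, 6) ≥ 18.

Largest n = 17; hence R(6, 6) > 17.


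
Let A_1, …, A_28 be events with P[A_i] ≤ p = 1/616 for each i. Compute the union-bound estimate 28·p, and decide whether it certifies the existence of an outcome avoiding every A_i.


Union bound: P[∪_{i=1}^{28} A_i] ≤ Σ_i P[A_i] ≤ 28·p = 28·(1/616) = 1/22.
Numerically: 1/22 ≈ 0.0455.
Is 1/22 < 1? YES.
Since P[∪ A_i] ≤ 1/22 < 1, the complement has P[∩ A_i^c] ≥ 1 − 1/22 = 21/22 > 0, so some outcome avoids every A_i.

28·p = 1/22 ≈ 0.0455; existence CERTIFIED by the union bound.


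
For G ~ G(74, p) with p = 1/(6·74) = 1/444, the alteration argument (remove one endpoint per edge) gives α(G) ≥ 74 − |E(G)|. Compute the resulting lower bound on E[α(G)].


E[|E(G)|] = C(74, 2)·p = 2701 · (1/444) = 73/12.
E[α(G)] ≥ n − E[|E(G)|] = 74 − 73/12 = 815/12.
Numerically: ≈ 67.91667.
(This is only a lower bound; the true E[α(G)] may be larger.)

E[α(G)] ≥ 815/12 ≈ 67.91667.


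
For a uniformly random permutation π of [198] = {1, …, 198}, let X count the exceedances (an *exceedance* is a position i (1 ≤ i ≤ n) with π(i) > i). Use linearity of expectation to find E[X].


Write X = Σ_{i=1}^{198} X_i, where X_i = 1_{π(i) > i}.
For each fixed i, π(i) is uniform over {1, …, 198} (marginal of a uniform permutation), so P[π(i) > i] = (n − i)/n. Summing: Σ_{i=1}^{198} (n − i)/n = (0 + 1 + … + 197)/198 = 198(198 − 1)/(2·198) = (198 − 1)/2.
Hence E[X] = Σ_{i=1}^{198} (198 − i)/198 = 197/2 ≈ 98.500.

E[X] = 197/2 = 98.500.


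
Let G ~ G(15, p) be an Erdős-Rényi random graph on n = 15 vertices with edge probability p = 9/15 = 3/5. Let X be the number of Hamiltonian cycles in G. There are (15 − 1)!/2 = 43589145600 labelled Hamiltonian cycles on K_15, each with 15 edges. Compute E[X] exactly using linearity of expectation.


K_15 has (15 − 1)!/2 = 43589145600 labelled Hamiltonian cycles.
For each such Hamiltonian cycle H, let X_H = 1 if all 15 edges of H are present in G. Then P[X_H = 1] = p^{15} = (3/5)^{15} = 14348907/30517578125.
By linearity of expectation: E[X] = Σ_H E[X_H] = 43589145600 · p^{15} = 43589145600 · 14348907/30517578125 = 25018263856954368/1220703125.
Numerically: E[X] ≈ 2.0495e+07.

E[X] = 43589145600 · (3/5)^{15} = 25018263856954368/1220703125 ≈ 2.0495e+07.


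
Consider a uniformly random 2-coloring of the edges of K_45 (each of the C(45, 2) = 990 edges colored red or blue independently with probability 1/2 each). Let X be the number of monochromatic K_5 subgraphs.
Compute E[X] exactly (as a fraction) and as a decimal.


Let X = Σ_S X_S over the C(45, 5) = 1221759 subsets S of size 5, where X_S = 1 if the K_5 on S is monochromatic.
For a fixed S, the K_5 on S has C(5, 2) = 10 edges. P[all 10 edges red] = (1/2)^10, and likewise for blue, so P[monochromatic] = 2·(1/2)^10 = 2^{1 − 10} = 1/512.
Summing: E[X] = C(45, 5) · 2^{1 − 10} = 1221759 · 1/512 = 1221759/512.
Numerically: E[X] ≈ 2386.248.

E[X] = C(45,5)·2^(1−C(5,2)) = 1221759/512 ≈ 2386.248.


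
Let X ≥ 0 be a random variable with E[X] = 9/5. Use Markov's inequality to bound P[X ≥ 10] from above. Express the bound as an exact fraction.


μ = E[X] = 9/5, a = 10.
Markov: P[X ≥ 10] ≤ μ/a = (9/5)/10 = 9/50.
Numerically: ≈ 0.18000.
(Since a = 10 > μ = 1.80000, the bound 9/50 is < 1 and informative.)

P[X ≥ 10] ≤ 9/50 ≈ 0.18000.


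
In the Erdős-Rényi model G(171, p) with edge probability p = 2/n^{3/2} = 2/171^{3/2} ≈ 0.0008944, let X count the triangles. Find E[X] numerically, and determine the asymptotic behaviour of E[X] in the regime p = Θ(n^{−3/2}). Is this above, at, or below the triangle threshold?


Number of potential triangles: C(171, 3) = 818805.
Each occurs with probability p³ ≈ (0.0008944)³ ≈ 7.154965e-10.
By linearity: E[X] = C(171, 3)·p³ ≈ 818805 · 7.154965e-10 ≈ 0.0006.
Since α = 3/2 > 1, p = c/n^{3/2} = o(1/n) is below the triangle threshold p ~ 1/n. Asymptotically E[X] ~ (c³/6)·n^{3(1−α)} = (2³/6)·n^{-1.5} → 0, so by Markov's inequality G has no triangles w.h.p.

E[X] ≈ 0.0006; in regime p = Θ(1/n^{3/2}) E[X] tends to 0 (below the triangle threshold p ~ 1/n).


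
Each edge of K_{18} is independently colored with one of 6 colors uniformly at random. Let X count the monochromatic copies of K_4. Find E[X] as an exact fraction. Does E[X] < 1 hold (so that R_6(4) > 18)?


E[X] = C(18, 4) · 6^{1 − 6} = 3060 · 6^{−5} = 3060/7776.
As a reduced fraction: E[X] = 85/216 ≈ 0.3935.
Is E[X] < 1? YES.
Since E[X] < 1, there exists a 6-coloring of K_{18} with no monochromatic K_4; hence R_6(4) > 18.

E[X] = 85/216 ≈ 0.3935; E[X] < 1, so R_6(4) > 18.


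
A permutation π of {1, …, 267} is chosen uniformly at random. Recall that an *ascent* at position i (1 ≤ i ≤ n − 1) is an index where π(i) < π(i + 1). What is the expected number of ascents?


Write X = Σ X_I over i = 1, …, 266, with X_I the indicator of one ascent.
There are 266 indicators.
For each fixed i, the pair (π(i), π(i+1)) is a uniformly random ordered pair of distinct values from {1, …, 267}; by symmetry P[π(i) < π(i+1)] = 1/2.
By linearity: E[X] = 266 · (1/2) = (267 − 1) · (1/2) = 133 ≈ 133.000000.

E[X] = 133 = 133.000000.


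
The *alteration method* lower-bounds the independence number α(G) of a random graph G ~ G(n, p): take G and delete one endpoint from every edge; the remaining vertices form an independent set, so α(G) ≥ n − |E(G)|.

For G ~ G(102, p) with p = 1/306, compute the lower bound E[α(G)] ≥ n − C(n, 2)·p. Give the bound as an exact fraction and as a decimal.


E[|E(G)|] = C(102, 2)·p = 5151 · (1/306) = 101/6.
E[α(G)] ≥ n − E[|E(G)|] = 102 − 101/6 = 511/6.
Numerically: ≈ 85.166667.
(This is only a lower bound; the true E[α(G)] may be larger.)

E[α(G)] ≥ 511/6 ≈ 85.166667.


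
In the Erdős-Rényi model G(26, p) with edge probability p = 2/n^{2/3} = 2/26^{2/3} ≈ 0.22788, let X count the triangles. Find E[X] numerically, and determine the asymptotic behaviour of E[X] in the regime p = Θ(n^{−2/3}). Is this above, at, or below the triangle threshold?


Number of potential triangles: C(26, 3) = 2600.
Each occurs with probability p³ ≈ (0.22788)³ ≈ 1.1834320e-02.
By linearity: E[X] = C(26, 3)·p³ ≈ 2600 · 1.1834320e-02 ≈ 30.76923.
Since α = 2/3 < 1, p = c/n^{2/3} ≫ 1/n is above the triangle threshold p ~ 1/n. Asymptotically E[X] ~ (c³/6)·n^{3(1−α)} = (2³/6)·n^{1} → ∞; triangles are abundant w.h.p.

E[X] ≈ 30.76923; in regime p = Θ(1/n^{2/3}) E[X] diverges (above the triangle threshold p ~ 1/n).


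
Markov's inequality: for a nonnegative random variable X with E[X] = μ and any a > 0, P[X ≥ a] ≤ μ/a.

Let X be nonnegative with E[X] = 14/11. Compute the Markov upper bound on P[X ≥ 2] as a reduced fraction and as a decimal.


μ = E[X] = 14/11, a = 2.
Markov: P[X ≥ 2] ≤ μ/a = (14/11)/2 = 7/11.
Numerically: ≈ 0.636.
(Since a = 2 > μ = 1.273, the bound 7/11 is < 1 and informative.)

P[X ≥ 2] ≤ 7/11 ≈ 0.636.


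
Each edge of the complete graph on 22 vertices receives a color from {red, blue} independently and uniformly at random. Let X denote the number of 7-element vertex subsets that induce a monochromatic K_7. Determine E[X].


Let X = Σ_S X_S over the C(22, 7) = 170544 subsets S of size 7, where X_S = 1 if the K_7 on S is monochromatic.
For a fixed S, the K_7 on S has C(7, 2) = 21 edges. P[all 21 edges red] = (1/2)^21, and likewise for blue, so P[monochromatic] = 2·(1/2)^21 = 2^{1 − 21} = 1/1048576.
Summing: E[X] = C(22, 7) · 2^{1 − 21} = 170544 · 1/1048576 = 10659/65536.
Numerically: E[X] ≈ 0.162643.

E[X] = C(22,7)·2^(1−C(7,2)) = 10659/65536 ≈ 0.162643.


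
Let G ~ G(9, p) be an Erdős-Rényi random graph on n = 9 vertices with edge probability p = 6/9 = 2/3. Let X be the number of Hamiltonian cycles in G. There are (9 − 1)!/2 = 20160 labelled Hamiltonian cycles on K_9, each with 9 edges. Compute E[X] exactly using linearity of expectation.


K_9 has (9 − 1)!/2 = 20160 labelled Hamiltonian cycles.
For each such Hamiltonian cycle H, let X_H = 1 if all 9 edges of H are present in G. Then P[X_H = 1] = p^{9} = (2/3)^{9} = 512/19683.
By linearity of expectation: E[X] = Σ_H E[X_H] = 20160 · p^{9} = 20160 · 512/19683 = 1146880/2187.
Numerically: E[X] ≈ 524.4.

E[X] = 20160 · (2/3)^{9} = 1146880/2187 ≈ 524.4.


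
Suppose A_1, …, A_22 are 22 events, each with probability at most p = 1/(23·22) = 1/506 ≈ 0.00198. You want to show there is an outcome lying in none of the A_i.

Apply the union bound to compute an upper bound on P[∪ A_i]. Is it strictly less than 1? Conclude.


Union bound: P[∪_{i=1}^{22} A_i] ≤ Σ_i P[A_i] ≤ 22·p = 22·(1/506) = 1/23.
Numerically: 1/23 ≈ 0.04348.
Is 1/23 < 1? YES.
Since P[∪ A_i] ≤ 1/23 < 1, the complement has P[∩ A_i^c] ≥ 1 − 1/23 = 22/23 > 0, so some outcome avoids every A_i.

22·p = 1/23 ≈ 0.04348; existence CERTIFIED by the union bound.


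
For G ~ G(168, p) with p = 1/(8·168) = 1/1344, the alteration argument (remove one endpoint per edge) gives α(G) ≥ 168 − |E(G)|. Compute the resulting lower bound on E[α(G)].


E[|E(G)|] = C(168, 2)·p = 14028 · (1/1344) = 167/16.
E[α(G)] ≥ n − E[|E(G)|] = 168 − 167/16 = 2521/16.
Numerically: ≈ 157.5625.
(This is only a lower bound; the true E[α(G)] may be larger.)

E[α(G)] ≥ 2521/16 ≈ 157.5625.


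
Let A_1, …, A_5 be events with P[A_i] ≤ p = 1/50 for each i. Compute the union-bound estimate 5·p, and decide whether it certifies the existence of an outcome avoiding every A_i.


Union bound: P[∪_{i=1}^{5} A_i] ≤ Σ_i P[A_i] ≤ 5·p = 5·(1/50) = 1/10.
Numerically: 1/10 ≈ 0.1000000.
Is 1/10 < 1? YES.
Since P[∪ A_i] ≤ 1/10 < 1, the complement has P[∩ A_i^c] ≥ 1 − 1/10 = 9/10 > 0, so some outcome avoids every A_i.

5·p = 1/10 ≈ 0.1000000; existence CERTIFIED by the union bound.


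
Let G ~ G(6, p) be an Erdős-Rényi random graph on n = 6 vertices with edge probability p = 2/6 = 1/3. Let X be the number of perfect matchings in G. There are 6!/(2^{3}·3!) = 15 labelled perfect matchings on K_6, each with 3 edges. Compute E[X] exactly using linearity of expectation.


K_6 has 6!/(2^{3}·3!) = 15 labelled perfect matchings.
For each such perfect matching H, let X_H = 1 if all 3 edges of H are present in G. Then P[X_H = 1] = p^{3} = (1/3)^{3} = 1/27.
Summing the indicators: E[X] = Σ_H E[X_H] = 15 · p^{3} = 15 · 1/27 = 5/9.
Numerically: E[X] ≈ 0.5556.

E[X] = 15 · (1/3)^{3} = 5/9 ≈ 0.5556.


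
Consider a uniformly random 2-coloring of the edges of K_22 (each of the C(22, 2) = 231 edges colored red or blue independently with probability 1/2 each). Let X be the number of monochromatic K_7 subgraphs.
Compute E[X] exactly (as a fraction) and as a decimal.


Let X = Σ_S X_S over the C(22, 7) = 170544 subsets S of size 7, where X_S = 1 if the K_7 on S is monochromatic.
For a fixed S, the K_7 on S has C(7, 2) = 21 edges. P[all 21 edges red] = (1/2)^21, and likewise for blue, so P[monochromatic] = 2·(1/2)^21 = 2^{1 − 21} = 1/1048576.
Summing: E[X] = C(22, 7) · 2^{1 − 21} = 170544 · 1/1048576 = 10659/65536.
Numerically: E[X] ≈ 0.1626.

E[X] = C(22,7)·2^(1−C(7,2)) = 10659/65536 ≈ 0.1626.


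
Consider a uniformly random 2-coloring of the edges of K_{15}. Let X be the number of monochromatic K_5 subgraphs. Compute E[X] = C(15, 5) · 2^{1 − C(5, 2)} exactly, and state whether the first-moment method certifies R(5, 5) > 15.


E[X] = C(15, 5) · 2^{1 − 10} = 3003 · 2^{−9} = 3003/512.
As a reduced fraction: E[X] = 3003/512 ≈ 5.86523.
Is E[X] < 1? NO.
Since E[X] ≥ 1, the first-moment bound is inconclusive at n = 15; it does NOT by itself certify R(5, 5) > 15.

E[X] = 3003/512 ≈ 5.86523; E[X] ≥ 1; first-moment method inconclusive here.


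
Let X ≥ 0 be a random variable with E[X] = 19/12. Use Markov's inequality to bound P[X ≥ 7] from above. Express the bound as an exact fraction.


μ = E[X] = 19/12, a = 7.
Markov: P[X ≥ 7] ≤ μ/a = (19/12)/7 = 19/84.
Numerically: ≈ 0.2262.
(Since a = 7 > μ = 1.5833, the bound 19/84 is < 1 and informative.)

P[X ≥ 7] ≤ 19/84 ≈ 0.2262.


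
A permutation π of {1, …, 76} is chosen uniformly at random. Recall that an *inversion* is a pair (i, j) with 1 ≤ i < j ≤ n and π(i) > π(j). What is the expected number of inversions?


Write X = Σ X_I over the C(76, 2) = 2850 pairs i < j, with X_I the indicator of one inversion.
There are 2850 indicators.
For each fixed pair i < j, the values π(i) and π(j) are two distinct elements of {1, …, 76} in uniformly random order; by symmetry P[π(i) > π(j)] = 1/2.
By linearity: E[X] = 2850 · (1/2) = C(76, 2) · (1/2) = 2850/2 = 1425 ≈ 1425.000.

E[X] = 1425 = 1425.000.


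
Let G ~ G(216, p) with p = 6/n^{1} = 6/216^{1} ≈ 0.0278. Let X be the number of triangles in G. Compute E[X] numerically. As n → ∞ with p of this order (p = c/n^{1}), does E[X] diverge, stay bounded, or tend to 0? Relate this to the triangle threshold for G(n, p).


Number of potential triangles: C(216, 3) = 1656360.
Each occurs with probability p³ ≈ (0.0278)³ ≈ 2.14335e-05.
By linearity: E[X] = C(216, 3)·p³ ≈ 1656360 · 2.14335e-05 ≈ 35.502.
Here α = 1, so p = 6/n is exactly at the triangle threshold p ~ 1/n. Asymptotically E[X] → c³/6 = 6³/6 = 36 ≈ 36.000, a bounded constant. In this regime the triangle count is asymptotically Poisson(c³/6).

E[X] ≈ 35.502; in regime p = Θ(1/n^{1}) E[X] stays bounded (at the triangle threshold p ~ 1/n).


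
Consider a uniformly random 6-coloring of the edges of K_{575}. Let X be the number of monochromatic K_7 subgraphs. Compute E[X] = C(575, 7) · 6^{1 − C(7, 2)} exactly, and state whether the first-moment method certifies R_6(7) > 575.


E[X] = C(575, 7) · 6^{1 − 21} = 3974871393896975 · 6^{−20} = 3974871393896975/3656158440062976.
As a reduced fraction: E[X] = 3974871393896975/3656158440062976 ≈ 1.0871715.
Is E[X] < 1? NO.
Since E[X] ≥ 1, the first-moment bound is inconclusive at n = 575; it does NOT by itself certify R_6(7) > 575.

E[X] = 3974871393896975/3656158440062976 ≈ 1.0871715; E[X] ≥ 1; first-moment method inconclusive here.


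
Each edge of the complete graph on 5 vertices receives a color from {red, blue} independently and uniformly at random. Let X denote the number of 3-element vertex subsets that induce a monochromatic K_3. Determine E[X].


Let X = Σ_S X_S over the C(5, 3) = 10 subsets S of size 3, where X_S = 1 if the K_3 on S is monochromatic.
For a fixed S, the K_3 on S has C(3, 2) = 3 edges. P[all 3 edges red] = (1/2)^3, and likewise for blue, so P[monochromatic] = 2·(1/2)^3 = 2^{1 − 3} = 1/4.
Summing: E[X] = C(5, 3) · 2^{1 − 3} = 10 · 1/4 = 5/2.
Numerically: E[X] ≈ 2.500.

E[X] = C(5,3)·2^(1−C(3,2)) = 5/2 ≈ 2.500.


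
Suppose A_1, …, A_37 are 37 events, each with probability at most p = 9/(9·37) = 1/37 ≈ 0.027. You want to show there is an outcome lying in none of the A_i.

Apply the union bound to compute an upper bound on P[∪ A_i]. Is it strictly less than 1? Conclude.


Union bound: P[∪_{i=1}^{37} A_i] ≤ Σ_i P[A_i] ≤ 37·p = 37·(1/37) = 1.
Numerically: 1 ≈ 1.000.
Is 1 < 1? NO.
Since the bound 1 is ≥ 1, the union bound is uninformative here; it does NOT by itself certify existence.

37·p = 1 ≈ 1.000; existence NOT certified by the union bound.


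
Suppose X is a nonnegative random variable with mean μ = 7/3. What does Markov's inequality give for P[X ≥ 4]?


μ = E[X] = 7/3, a = 4.
Markov: P[X ≥ 4] ≤ μ/a = (7/3)/4 = 7/12.
Numerically: ≈ 0.583333.
(Since a = 4 > μ = 2.333333, the bound 7/12 is < 1 and informative.)

P[X ≥ 4] ≤ 7/12 ≈ 0.583333.


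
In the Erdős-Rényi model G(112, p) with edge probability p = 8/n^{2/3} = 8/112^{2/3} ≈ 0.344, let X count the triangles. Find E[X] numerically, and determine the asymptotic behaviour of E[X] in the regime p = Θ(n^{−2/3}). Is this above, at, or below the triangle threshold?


Number of potential triangles: C(112, 3) = 227920.
Each occurs with probability p³ ≈ (0.344)³ ≈ 4.08163e-02.
By linearity: E[X] = C(112, 3)·p³ ≈ 227920 · 4.08163e-02 ≈ 9302.857.
Since α = 2/3 < 1, p = c/n^{2/3} ≫ 1/n is above the triangle threshold p ~ 1/n. Asymptotically E[X] ~ (c³/6)·n^{3(1−α)} = (8³/6)·n^{1} → ∞; triangles are abundant w.h.p.

E[X] ≈ 9302.857; in regime p = Θ(1/n^{2/3}) E[X] diverges (above the triangle threshold p ~ 1/n).


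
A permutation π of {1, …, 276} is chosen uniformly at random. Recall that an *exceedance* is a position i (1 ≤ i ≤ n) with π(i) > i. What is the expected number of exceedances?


Write X = Σ_{i=1}^{276} X_i, where X_i = 1_{π(i) > i}.
For each fixed i, π(i) is uniform over {1, …, 276} (marginal of a uniform permutation), so P[π(i) > i] = (n − i)/n. Summing: Σ_{i=1}^{276} (n − i)/n = (0 + 1 + … + 275)/276 = 276(276 − 1)/(2·276) = (276 − 1)/2.
Hence E[X] = Σ_{i=1}^{276} (276 − i)/276 = 275/2 ≈ 137.50000.

E[X] = 275/2 = 137.50000.


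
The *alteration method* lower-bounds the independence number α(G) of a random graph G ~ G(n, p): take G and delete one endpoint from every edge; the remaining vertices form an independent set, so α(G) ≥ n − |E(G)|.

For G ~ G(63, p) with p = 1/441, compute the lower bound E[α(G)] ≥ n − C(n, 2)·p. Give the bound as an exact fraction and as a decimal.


E[|E(G)|] = C(63, 2)·p = 1953 · (1/441) = 31/7.
E[α(G)] ≥ n − E[|E(G)|] = 63 − 31/7 = 410/7.
Numerically: ≈ 58.57143.
(This is only a lower bound; the true E[α(G)] may be larger.)

E[α(G)] ≥ 410/7 ≈ 58.57143.


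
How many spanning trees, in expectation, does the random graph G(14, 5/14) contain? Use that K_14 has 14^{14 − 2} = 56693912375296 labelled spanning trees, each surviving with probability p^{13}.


K_14 has 14^{14 − 2} = 56693912375296 labelled spanning trees.
For each such spanning tree H, let X_H = 1 if all 13 edges of H are present in G. Then P[X_H = 1] = p^{13} = (5/14)^{13} = 1220703125/793714773254144.
By linearity of expectation: E[X] = Σ_H E[X_H] = 56693912375296 · p^{13} = 56693912375296 · 1220703125/793714773254144 = 1220703125/14.
Numerically: E[X] ≈ 8.71931e+07.

E[X] = 56693912375296 · (5/14)^{13} = 1220703125/14 ≈ 8.71931e+07.


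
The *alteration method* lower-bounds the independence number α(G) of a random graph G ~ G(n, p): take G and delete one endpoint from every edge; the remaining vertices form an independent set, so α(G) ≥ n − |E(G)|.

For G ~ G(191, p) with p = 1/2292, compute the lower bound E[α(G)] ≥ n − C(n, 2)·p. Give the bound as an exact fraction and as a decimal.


E[|E(G)|] = C(191, 2)·p = 18145 · (1/2292) = 95/12.
E[α(G)] ≥ n − E[|E(G)|] = 191 − 95/12 = 2197/12.
Numerically: ≈ 183.083.
(This is only a lower bound; the true E[α(G)] may be larger.)

E[α(G)] ≥ 2197/12 ≈ 183.083.


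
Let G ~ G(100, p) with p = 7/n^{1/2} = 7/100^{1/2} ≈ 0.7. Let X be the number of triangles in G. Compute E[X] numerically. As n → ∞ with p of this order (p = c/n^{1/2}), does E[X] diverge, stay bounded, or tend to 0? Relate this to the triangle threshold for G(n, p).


Number of potential triangles: C(100, 3) = 161700.
Each occurs with probability p³ ≈ (0.7)³ ≈ 3.430000e-01.
By linearity: E[X] = C(100, 3)·p³ ≈ 161700 · 3.430000e-01 ≈ 55463.1000.
Since α = 1/2 < 1, p = c/n^{1/2} ≫ 1/n is above the triangle threshold p ~ 1/n. Asymptotically E[X] ~ (c³/6)·n^{3(1−α)} = (7³/6)·n^{1.5} → ∞; triangles are abundant w.h.p.

E[X] ≈ 55463.1000; in regime p = Θ(1/n^{1/2}) E[X] diverges (above the triangle threshold p ~ 1/n).


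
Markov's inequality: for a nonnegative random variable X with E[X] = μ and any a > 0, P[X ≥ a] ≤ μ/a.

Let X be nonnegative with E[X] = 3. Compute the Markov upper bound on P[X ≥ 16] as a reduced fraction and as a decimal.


μ = E[X] = 3, a = 16.
Markov: P[X ≥ 16] ≤ μ/a = (3)/16 = 3/16.
Numerically: ≈ 0.187500.
(Since a = 16 > μ = 3.000000, the bound 3/16 is < 1 and informative.)

P[X ≥ 16] ≤ 3/16 ≈ 0.187500.


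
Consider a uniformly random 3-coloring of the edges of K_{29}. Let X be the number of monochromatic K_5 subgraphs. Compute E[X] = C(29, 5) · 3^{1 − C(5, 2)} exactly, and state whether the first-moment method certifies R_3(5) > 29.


E[X] = C(29, 5) · 3^{1 − 10} = 118755 · 3^{−9} = 118755/19683.
As a reduced fraction: E[X] = 13195/2187 ≈ 6.0333791.
Is E[X] < 1? NO.
Since E[X] ≥ 1, the first-moment bound is inconclusive at n = 29; it does NOT by itself certify R_3(5) > 29.

E[X] = 13195/2187 ≈ 6.0333791; E[X] ≥ 1; first-moment method inconclusive here.


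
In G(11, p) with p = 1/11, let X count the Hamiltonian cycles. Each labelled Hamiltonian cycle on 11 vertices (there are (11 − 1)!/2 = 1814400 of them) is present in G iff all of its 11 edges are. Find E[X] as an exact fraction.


K_11 has (11 − 1)!/2 = 1814400 labelled Hamiltonian cycles.
For each such Hamiltonian cycle H, let X_H = 1 if all 11 edges of H are present in G. Then P[X_H = 1] = p^{11} = (1/11)^{11} = 1/285311670611.
By linearity of expectation: E[X] = Σ_H E[X_H] = 1814400 · p^{11} = 1814400 · 1/285311670611 = 1814400/285311670611.
Numerically: E[X] ≈ 6.35936e-06.

E[X] = 1814400 · (1/11)^{11} = 1814400/285311670611 ≈ 6.35936e-06.
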